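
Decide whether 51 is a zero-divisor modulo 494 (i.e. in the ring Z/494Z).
NO

gcd(51, 494) = 1, so 51 is a unit in Z/494Z (it has a multiplicative inverse). A unit cannot be a zero-divisor: if 51·b ≡ 0 then multiplying both sides by 51^(−1) gives b ≡ 0. So 51 is not a zero-divisor.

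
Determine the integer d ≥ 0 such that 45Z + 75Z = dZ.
(45, 75) = (15); d = 15

In the PID Z, (a, b) is generated by gcd(a, b). Compute gcd(75, 45) with the extended Euclidean algorithm, tracking rows (r, s, t) with s·75 + t·45 = r:
  row A: (75, 1, 0)   [1·75 + 0·45 = 75]
  row B: (45, 0, 1)   [0·75 + 1·45 = 45]
  75 = 1·45 + 30   → row C = row A − 1·row B = (30, 1, −1)   [check: 1·75 − 1·45 = 30]
  45 = 1·30 + 15   → row D = row B − 1·row C = (15, −1, 2)   [check: −1·75 + 2·45 = 15]
  30 = 2·15 + 0   → remainder 0, stop. gcd = 15 (last nonzero row D).
So gcd(45, 75) = 15, with Bézout identity −1·75 + 2·45 = 15. Containment (⊇): the Bézout identity exhibits 15 as an element of (45, 75), giving (15) ⊆ (45, 75). Containment (⊆): since 15 | 45 and 15 | 75 (45 = 15·3, 75 = 15·5), every Z-linear combination of 45 and 75 is divisible by 15, so (45, 75) ⊆ (15). Therefore (45, 75) = (15), d = 15.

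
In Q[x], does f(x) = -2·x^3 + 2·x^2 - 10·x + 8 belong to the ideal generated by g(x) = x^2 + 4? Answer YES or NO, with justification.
In Q[x] the ideal (g) consists of all multiples of g, so f ∈ (g) iff g | f, i.e. iff the remainder of f on division by g is 0. Divide f by g (g is monic, so eliminate the leading term of the running remainder at each step):
  leading term -2·x^3: subtract (-2·x)·g(x) = -2·x^3 - 8·x, leaving 2·x^2 - 2·x + 8
  leading term 2·x^2: subtract (2)·g(x) = 2·x^2 + 8, leaving -2·x
The remainder r(x) = -2·x ≠ 0 (and deg r < deg g), so g ∤ f, i.e. f ∉ (g).

Final answer: NO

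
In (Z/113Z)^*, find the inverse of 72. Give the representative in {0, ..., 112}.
Apply the extended Euclidean algorithm to (113, 72), tracking rows (r, s, t) with s·113 + t·72 = r. Each division r_prev = q·r_cur + r_new produces the new row as (previous row) − q·(current row):
  row A: (113, 1, 0)   [1·113 + 0·72 = 113]
  row B: (72, 0, 1)   [0·113 + 1·72 = 72]
  113 = 1·72 + 41   → row C = row A − 1·row B = (41, 1, −1)   [check: 1·113 − 1·72 = 41]
  72 = 1·41 + 31   → row D = row B − 1·row C = (31, −1, 2)   [check: −1·113 + 2·72 = 31]
  41 = 1·31 + 10   → row E = row C − 1·row D = (10, 2, −3)   [check: 2·113 − 3·72 = 10]
  31 = 3·10 + 1   → row F = row D − 3·row E = (1, −7, 11)   [check: −7·113 + 11·72 = 1]
  10 = 10·1 + 0   → remainder 0, stop. gcd = 1 (last nonzero row F).
The gcd is 1, so 72 is invertible mod 113. The last nonzero row gives −7·113 + 11·72 = 1, so t = 11. So 72^(−1) ≡ 11 (mod 113). Verify: 72 · 11 = 792 ≡ 1 (mod 113). ✓

Final answer: 72^(−1) ≡ 11 (mod 113)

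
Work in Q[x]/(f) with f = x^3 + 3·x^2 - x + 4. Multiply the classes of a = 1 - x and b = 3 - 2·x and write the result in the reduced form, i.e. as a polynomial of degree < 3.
a · b ≡ 2·x^2 - 5·x + 3 (mod f(x))

First multiply in Q[x] without reducing: a · b = 2·x^2 - 5·x + 3. This already has degree < 3, so no reduction is needed. Hence a · b ≡ 2·x^2 - 5·x + 3 in Q[x]/(f).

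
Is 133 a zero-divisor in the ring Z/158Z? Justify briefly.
gcd(133, 158) = 1, so 133 is a unit in Z/158Z (it has a multiplicative inverse). A unit cannot be a zero-divisor: if 133·b ≡ 0 then multiplying both sides by 133^(−1) gives b ≡ 0. So 133 is not a zero-divisor.

Final answer: NO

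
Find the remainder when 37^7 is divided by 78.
Use repeated squaring. Binary(7) = 111. Walk through the bits of the exponent 7 left-to-right: at each bit after the leading one, square the running value, then multiply by 37 if the bit is 1 (always reducing mod 78):
  bit 1 = 1 (leading): start with 37.
  bit 2 = 1: square 37^2 = 1369 ≡ 43; bit is 1, so multiply 43·37 = 1591 ≡ 31 (mod 78).
  bit 3 = 1: square 31^2 = 961 ≡ 25; bit is 1, so multiply 25·37 = 925 ≡ 67 (mod 78).
Final value: 37^7 ≡ 67 (mod 78).

Final answer: 67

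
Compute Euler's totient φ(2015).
φ is multiplicative, with φ(p^e) = p^e − p^(e−1). Factorise 2015 = 5 · 13 · 31. Then
  φ(2015) = (5 − 1) · (13 − 1) · (31 − 1) = 4 · 12 · 30 = 1440.

Final answer: φ(2015) = 1440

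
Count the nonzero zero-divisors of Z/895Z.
In Z/895Z each nonzero element is either a unit (gcd with 895 is 1) or a zero-divisor (gcd > 1). The number of units is φ(895): factorise 895 = 5 · 179, so φ(895) = (5 − 1) · (179 − 1) = 4 · 178 = 712. The nonzero elements number 895 − 1 = 894. Hence the nonzero zero-divisors number 894 − 712 = 182.

Final answer: Z/895Z has 182 nonzero zero-divisors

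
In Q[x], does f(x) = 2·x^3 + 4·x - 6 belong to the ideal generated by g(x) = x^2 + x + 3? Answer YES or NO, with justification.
YES

In Q[x] the ideal (g) consists of all multiples of g, so f ∈ (g) iff g | f, i.e. iff the remainder of f on division by g is 0. Divide f by g (g is monic, so eliminate the leading term of the running remainder at each step):
  leading term 2·x^3: subtract (2·x)·g(x) = 2·x^3 + 2·x^2 + 6·x, leaving -2·x^2 - 2·x - 6
  leading term -2·x^2: subtract (-2)·g(x) = -2·x^2 - 2·x - 6, leaving 0
The remainder is 0, so f(x) = g(x) · h(x) with h(x) = 2·x - 2. Hence g | f, i.e. f ∈ (g).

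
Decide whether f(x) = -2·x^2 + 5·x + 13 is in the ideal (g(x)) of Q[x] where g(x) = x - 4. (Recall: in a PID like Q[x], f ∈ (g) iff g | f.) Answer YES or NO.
NO

In Q[x] the ideal (g) consists of all multiples of g, so f ∈ (g) iff g | f, i.e. iff the remainder of f on division by g is 0. Divide f by g (g is monic, so eliminate the leading term of the running remainder at each step):
  leading term -2·x^2: subtract (-2·x)·g(x) = -2·x^2 + 8·x, leaving 13 - 3·x
  leading term -3·x: subtract (-3)·g(x) = 12 - 3·x, leaving 1
The remainder r(x) = 1 ≠ 0 (and deg r < deg g), so g ∤ f, i.e. f ∉ (g).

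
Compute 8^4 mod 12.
4

Use repeated squaring. Binary(4) = 100. Walk through the bits of the exponent 4 left-to-right: at each bit after the leading one, square the running value, then multiply by 8 if the bit is 1 (always reducing mod 12):
  bit 1 = 1 (leading): start with 8.
  bit 2 = 0: square 8^2 = 64 ≡ 4 (mod 12).
  bit 3 = 0: square 4^2 = 16 ≡ 4 (mod 12).
Final value: 8^4 ≡ 4 (mod 12).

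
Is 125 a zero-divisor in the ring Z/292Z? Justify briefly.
gcd(125, 292) = 1, so 125 is a unit in Z/292Z (it has a multiplicative inverse). A unit cannot be a zero-divisor: if 125·b ≡ 0 then multiplying both sides by 125^(−1) gives b ≡ 0. So 125 is not a zero-divisor.

Final answer: NO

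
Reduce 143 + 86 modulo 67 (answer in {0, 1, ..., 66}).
28

Reduce the summands first: 143 ≡ 9, 86 ≡ 19 (mod 67), so 143 + 86 ≡ 9 + 19 (mod 67). 9 + 19 = 28; 28 = 0·67 + 28, so (143 + 86) mod 67 = 28.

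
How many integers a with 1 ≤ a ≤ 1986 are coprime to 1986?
660

The number of a ∈ {1, ..., 1986} with gcd(a, 1986) = 1 is by definition Euler's totient φ(1986). φ is multiplicative, with φ(p^e) = p^e − p^(e−1). Factorise 1986 = 2 · 3 · 331. Then
  φ(1986) = (2 − 1) · (3 − 1) · (331 − 1) = 1 · 2 · 330 = 660.
So there are 660 such integers.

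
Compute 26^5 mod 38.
Use repeated squaring. Binary(5) = 101. Walk through the bits of the exponent 5 left-to-right: at each bit after the leading one, square the running value, then multiply by 26 if the bit is 1 (always reducing mod 38):
  bit 1 = 1 (leading): start with 26.
  bit 2 = 0: square 26^2 = 676 ≡ 30 (mod 38).
  bit 3 = 1: square 30^2 = 900 ≡ 26; bit is 1, so multiply 26·26 = 676 ≡ 30 (mod 38).
Final value: 26^5 ≡ 30 (mod 38).

Final answer: 30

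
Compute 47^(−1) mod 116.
47^(−1) ≡ 79 (mod 116)

Apply the extended Euclidean algorithm to (116, 47), tracking rows (r, s, t) with s·116 + t·47 = r. Each division r_prev = q·r_cur + r_new produces the new row as (previous row) − q·(current row):
  row A: (116, 1, 0)   [1·116 + 0·47 = 116]
  row B: (47, 0, 1)   [0·116 + 1·47 = 47]
  116 = 2·47 + 22   → row C = row A − 2·row B = (22, 1, −2)   [check: 1·116 − 2·47 = 22]
  47 = 2·22 + 3   → row D = row B − 2·row C = (3, −2, 5)   [check: −2·116 + 5·47 = 3]
  22 = 7·3 + 1   → row E = row C − 7·row D = (1, 15, −37)   [check: 15·116 − 37·47 = 1]
  3 = 3·1 + 0   → remainder 0, stop. gcd = 1 (last nonzero row E).
The gcd is 1, so 47 is invertible mod 116. The last nonzero row gives 15·116 − 37·47 = 1, so t = −37. So 47^(−1) ≡ −37 ≡ 79 (mod 116). Verify: 47 · 79 = 3713 ≡ 1 (mod 116). ✓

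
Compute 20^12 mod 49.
43

Use repeated squaring. Binary(12) = 1100. Walk through the bits of the exponent 12 left-to-right: at each bit after the leading one, square the running value, then multiply by 20 if the bit is 1 (always reducing mod 49):
  bit 1 = 1 (leading): start with 20.
  bit 2 = 1: square 20^2 = 400 ≡ 8; bit is 1, so multiply 8·20 = 160 ≡ 13 (mod 49).
  bit 3 = 0: square 13^2 = 169 ≡ 22 (mod 49).
  bit 4 = 0: square 22^2 = 484 ≡ 43 (mod 49).
Final value: 20^12 ≡ 43 (mod 49).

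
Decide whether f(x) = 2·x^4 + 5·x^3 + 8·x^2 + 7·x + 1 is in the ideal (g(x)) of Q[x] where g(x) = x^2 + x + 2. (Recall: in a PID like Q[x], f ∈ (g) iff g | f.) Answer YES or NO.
NO

In Q[x] the ideal (g) consists of all multiples of g, so f ∈ (g) iff g | f, i.e. iff the remainder of f on division by g is 0. Divide f by g (g is monic, so eliminate the leading term of the running remainder at each step):
  leading term 2·x^4: subtract (2·x^2)·g(x) = 2·x^4 + 2·x^3 + 4·x^2, leaving 3·x^3 + 4·x^2 + 7·x + 1
  leading term 3·x^3: subtract (3·x)·g(x) = 3·x^3 + 3·x^2 + 6·x, leaving x^2 + x + 1
  leading term x^2: subtract (1)·g(x) = x^2 + x + 2, leaving -1
The remainder r(x) = -1 ≠ 0 (and deg r < deg g), so g ∤ f, i.e. f ∉ (g).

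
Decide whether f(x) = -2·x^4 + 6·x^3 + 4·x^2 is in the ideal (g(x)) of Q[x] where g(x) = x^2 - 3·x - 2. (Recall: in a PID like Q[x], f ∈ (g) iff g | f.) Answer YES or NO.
YES

In Q[x] the ideal (g) consists of all multiples of g, so f ∈ (g) iff g | f, i.e. iff the remainder of f on division by g is 0. Divide f by g (g is monic, so eliminate the leading term of the running remainder at each step):
  leading term -2·x^4: subtract (-2·x^2)·g(x) = -2·x^4 + 6·x^3 + 4·x^2, leaving 0
The remainder is 0, so f(x) = g(x) · h(x) with h(x) = -2·x^2. Hence g | f, i.e. f ∈ (g).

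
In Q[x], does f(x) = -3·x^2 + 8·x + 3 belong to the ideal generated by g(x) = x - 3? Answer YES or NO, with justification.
In Q[x] the ideal (g) consists of all multiples of g, so f ∈ (g) iff g | f, i.e. iff the remainder of f on division by g is 0. Divide f by g (g is monic, so eliminate the leading term of the running remainder at each step):
  leading term -3·x^2: subtract (-3·x)·g(x) = -3·x^2 + 9·x, leaving 3 - x
  leading term -x: subtract (-1)·g(x) = 3 - x, leaving 0
The remainder is 0, so f(x) = g(x) · h(x) with h(x) = -3·x - 1. Hence g | f, i.e. f ∈ (g).

Final answer: YES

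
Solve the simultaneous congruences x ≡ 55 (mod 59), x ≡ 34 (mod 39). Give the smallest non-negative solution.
x ≡ 2179 (mod 2301); the representative in [0, 2301) is 2179

The moduli 59, 39 are pairwise coprime, so by the CRT there is a unique solution mod 59·39 = 2301.
Solve by successive substitution. Start with x ≡ 55 (mod 59).
  Combine with x ≡ 34 (mod 39): write x = 55 + 59·t and require 55 + 59·t ≡ 34 (mod 39), i.e. 59·t ≡ 34 − 55 ≡ 18 (mod 39). Since 59^(−1) ≡ 2 (mod 39) (59 ≡ 20 (mod 39)), t ≡ 2·18 ≡ 36 (mod 39). So x ≡ 55 + 59·36 = 2179 (mod 2301).
Unique solution in [0, 2301): x = 2179.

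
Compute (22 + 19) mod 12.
5

Reduce the summands first: 22 ≡ 10, 19 ≡ 7 (mod 12), so 22 + 19 ≡ 10 + 7 (mod 12). 10 + 7 = 17; 17 = 1·12 + 5, so (22 + 19) mod 12 = 5.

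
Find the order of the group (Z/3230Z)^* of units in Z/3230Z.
|(Z/3230Z)^*| = 1152

(Z/3230Z)^* consists of the classes a with gcd(a, 3230) = 1, so its order is φ(3230). φ is multiplicative, with φ(p^e) = p^e − p^(e−1). Factorise 3230 = 2 · 5 · 17 · 19. Then
  φ(3230) = (2 − 1) · (5 − 1) · (17 − 1) · (19 − 1) = 1 · 4 · 16 · 18 = 1152.
Thus |(Z/3230Z)^*| = 1152.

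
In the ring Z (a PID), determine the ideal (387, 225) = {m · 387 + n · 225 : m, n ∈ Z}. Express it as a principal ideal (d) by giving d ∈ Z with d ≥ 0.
In the PID Z, (a, b) is generated by gcd(a, b). Compute gcd(387, 225) with the extended Euclidean algorithm, tracking rows (r, s, t) with s·387 + t·225 = r:
  row A: (387, 1, 0)   [1·387 + 0·225 = 387]
  row B: (225, 0, 1)   [0·387 + 1·225 = 225]
  387 = 1·225 + 162   → row C = row A − 1·row B = (162, 1, −1)   [check: 1·387 − 1·225 = 162]
  225 = 1·162 + 63   → row D = row B − 1·row C = (63, −1, 2)   [check: −1·387 + 2·225 = 63]
  162 = 2·63 + 36   → row E = row C − 2·row D = (36, 3, −5)   [check: 3·387 − 5·225 = 36]
  63 = 1·36 + 27   → row F = row D − 1·row E = (27, −4, 7)   [check: −4·387 + 7·225 = 27]
  36 = 1·27 + 9   → row G = row E − 1·row F = (9, 7, −12)   [check: 7·387 − 12·225 = 9]
  27 = 3·9 + 0   → remainder 0, stop. gcd = 9 (last nonzero row G).
So gcd(387, 225) = 9, with Bézout identity 7·387 − 12·225 = 9. Containment (⊇): the Bézout identity exhibits 9 as an element of (387, 225), giving (9) ⊆ (387, 225). Containment (⊆): since 9 | 387 and 9 | 225 (387 = 9·43, 225 = 9·25), every Z-linear combination of 387 and 225 is divisible by 9, so (387, 225) ⊆ (9). Therefore (387, 225) = (9), d = 9.

Final answer: (387, 225) = (9); d = 9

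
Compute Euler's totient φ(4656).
φ(4656) = 1536

φ is multiplicative, with φ(p^e) = p^e − p^(e−1). Factorise 4656 = 2^4 · 3 · 97. Then
  φ(4656) = (2^4 − 2^3) · (3 − 1) · (97 − 1) = 8 · 2 · 96 = 1536.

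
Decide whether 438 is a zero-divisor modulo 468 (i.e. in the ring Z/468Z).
gcd(438, 468) = 6 > 1, so 438 is not a unit in Z/468Z. In Z/nZ every nonzero non-unit is a zero-divisor: explicitly, take b = 468/gcd = 78 ≠ 0 (mod 468); then 438·78 = 34164 = 73·468, i.e. 438·78 ≡ 0 (mod 468). So 438 is a zero-divisor.

Final answer: YES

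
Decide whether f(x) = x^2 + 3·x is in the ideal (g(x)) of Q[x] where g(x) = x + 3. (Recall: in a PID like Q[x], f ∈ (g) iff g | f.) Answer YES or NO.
In Q[x] the ideal (g) consists of all multiples of g, so f ∈ (g) iff g | f, i.e. iff the remainder of f on division by g is 0. Divide f by g (g is monic, so eliminate the leading term of the running remainder at each step):
  leading term x^2: subtract (x)·g(x) = x^2 + 3·x, leaving 0
The remainder is 0, so f(x) = g(x) · h(x) with h(x) = x. Hence g | f, i.e. f ∈ (g).

Final answer: YES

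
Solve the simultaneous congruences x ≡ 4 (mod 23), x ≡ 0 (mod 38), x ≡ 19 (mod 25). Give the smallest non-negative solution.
The moduli 23, 38, 25 are pairwise coprime, so by the CRT there is a unique solution mod 23·38·25 = 21850.
Solve by successive substitution. Start with x ≡ 4 (mod 23).
  Combine with x ≡ 0 (mod 38): write x = 4 + 23·t and require 4 + 23·t ≡ 0 (mod 38), i.e. 23·t ≡ 0 − 4 ≡ 34 (mod 38). Since 23^(−1) ≡ 5 (mod 38), t ≡ 5·34 ≡ 18 (mod 38). So x ≡ 4 + 23·18 = 418 (mod 874).
  Combine with x ≡ 19 (mod 25): write x = 418 + 874·t and require 418 + 874·t ≡ 19 (mod 25), i.e. 874·t ≡ 19 − 418 ≡ 1 (mod 25). Since 874^(−1) ≡ 24 (mod 25) (874 ≡ 24 (mod 25)), t ≡ 24·1 ≡ 24 (mod 25). So x ≡ 418 + 874·24 = 21394 (mod 21850).
Unique solution in [0, 21850): x = 21394.

Final answer: x ≡ 21394 (mod 21850); the representative in [0, 21850) is 21394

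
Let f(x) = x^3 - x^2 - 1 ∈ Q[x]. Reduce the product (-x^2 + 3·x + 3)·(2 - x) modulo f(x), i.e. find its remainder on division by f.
First multiply in Q[x] without reducing: a · b = x^3 - 5·x^2 + 3·x + 6. Now divide by f(x) = x^3 - x^2 - 1, eliminating the leading term at each step:
  leading term x^3: subtract (1)·f(x) = x^3 - x^2 - 1, leaving -4·x^2 + 3·x + 7
The degree is now < 3, so this is the remainder. Hence a · b ≡ -4·x^2 + 3·x + 7 in Q[x]/(f).

Final answer: a · b ≡ -4·x^2 + 3·x + 7 (mod f(x))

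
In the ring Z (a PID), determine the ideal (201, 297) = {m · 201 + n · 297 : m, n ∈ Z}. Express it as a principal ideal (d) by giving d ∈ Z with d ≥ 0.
(201, 297) = (3); d = 3

In the PID Z, (a, b) is generated by gcd(a, b). Compute gcd(297, 201) with the extended Euclidean algorithm, tracking rows (r, s, t) with s·297 + t·201 = r:
  row A: (297, 1, 0)   [1·297 + 0·201 = 297]
  row B: (201, 0, 1)   [0·297 + 1·201 = 201]
  297 = 1·201 + 96   → row C = row A − 1·row B = (96, 1, −1)   [check: 1·297 − 1·201 = 96]
  201 = 2·96 + 9   → row D = row B − 2·row C = (9, −2, 3)   [check: −2·297 + 3·201 = 9]
  96 = 10·9 + 6   → row E = row C − 10·row D = (6, 21, −31)   [check: 21·297 − 31·201 = 6]
  9 = 1·6 + 3   → row F = row D − 1·row E = (3, −23, 34)   [check: −23·297 + 34·201 = 3]
  6 = 2·3 + 0   → remainder 0, stop. gcd = 3 (last nonzero row F).
So gcd(201, 297) = 3, with Bézout identity −23·297 + 34·201 = 3. Containment (⊇): the Bézout identity exhibits 3 as an element of (201, 297), giving (3) ⊆ (201, 297). Containment (⊆): since 3 | 201 and 3 | 297 (201 = 3·67, 297 = 3·99), every Z-linear combination of 201 and 297 is divisible by 3, so (201, 297) ⊆ (3). Therefore (201, 297) = (3), d = 3.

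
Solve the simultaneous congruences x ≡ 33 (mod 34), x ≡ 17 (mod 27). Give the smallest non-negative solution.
The moduli 34, 27 are pairwise coprime, so by the CRT there is a unique solution mod 34·27 = 918.
Solve by successive substitution. Start with x ≡ 33 (mod 34).
  Combine with x ≡ 17 (mod 27): write x = 33 + 34·t and require 33 + 34·t ≡ 17 (mod 27), i.e. 34·t ≡ 17 − 33 ≡ 11 (mod 27). Since 34^(−1) ≡ 4 (mod 27) (34 ≡ 7 (mod 27)), t ≡ 4·11 ≡ 17 (mod 27). So x ≡ 33 + 34·17 = 611 (mod 918).
Unique solution in [0, 918): x = 611.

Final answer: x ≡ 611 (mod 918); the representative in [0, 918) is 611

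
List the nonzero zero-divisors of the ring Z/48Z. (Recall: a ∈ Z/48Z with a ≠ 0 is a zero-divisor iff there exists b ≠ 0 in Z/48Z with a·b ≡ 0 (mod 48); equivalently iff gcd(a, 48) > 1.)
An element a ∈ Z/48Z (with a ≠ 0) is a zero-divisor iff gcd(a, 48) > 1 (because a is a unit precisely when gcd(a, n) = 1, and in Z/nZ every nonzero, non-unit element is a zero-divisor). Scan a = 1, ..., 47 and keep those with gcd(a, 48) > 1:
  gcd(2, 48) = 2, gcd(3, 48) = 3, gcd(4, 48) = 4, gcd(6, 48) = 6, gcd(8, 48) = 8, gcd(9, 48) = 3, gcd(10, 48) = 2, gcd(12, 48) = 12, gcd(14, 48) = 2, gcd(15, 48) = 3, gcd(16, 48) = 16, gcd(18, 48) = 6, gcd(20, 48) = 4, gcd(21, 48) = 3, gcd(22, 48) = 2, gcd(24, 48) = 24, gcd(26, 48) = 2, gcd(27, 48) = 3, gcd(28, 48) = 4, gcd(30, 48) = 6, gcd(32, 48) = 16, gcd(33, 48) = 3, gcd(34, 48) = 2, gcd(36, 48) = 12, gcd(38, 48) = 2, gcd(39, 48) = 3, gcd(40, 48) = 8, gcd(42, 48) = 6, gcd(44, 48) = 4, gcd(45, 48) = 3, gcd(46, 48) = 2.
All other a ∈ {1, ..., 47} have gcd(a, 48) = 1 and are units. So the nonzero zero-divisors are exactly the 31 values of a appearing in this scan.

Final answer: nonzero zero-divisors of Z/48Z = {2, 3, 4, 6, 8, 9, 10, 12, 14, 15, 16, 18, 20, 21, 22, 24, 26, 27, 28, 30, 32, 33, 34, 36, 38, 39, 40, 42, 44, 45, 46}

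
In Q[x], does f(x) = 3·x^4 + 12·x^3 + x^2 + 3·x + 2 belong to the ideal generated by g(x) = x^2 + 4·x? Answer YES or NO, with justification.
In Q[x] the ideal (g) consists of all multiples of g, so f ∈ (g) iff g | f, i.e. iff the remainder of f on division by g is 0. Divide f by g (g is monic, so eliminate the leading term of the running remainder at each step):
  leading term 3·x^4: subtract (3·x^2)·g(x) = 3·x^4 + 12·x^3, leaving x^2 + 3·x + 2
  leading term x^2: subtract (1)·g(x) = x^2 + 4·x, leaving 2 - x
The remainder r(x) = 2 - x ≠ 0 (and deg r < deg g), so g ∤ f, i.e. f ∉ (g).

Final answer: NO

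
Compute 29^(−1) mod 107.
29^(−1) ≡ 48 (mod 107)

Apply the extended Euclidean algorithm to (107, 29), tracking rows (r, s, t) with s·107 + t·29 = r. Each division r_prev = q·r_cur + r_new produces the new row as (previous row) − q·(current row):
  row A: (107, 1, 0)   [1·107 + 0·29 = 107]
  row B: (29, 0, 1)   [0·107 + 1·29 = 29]
  107 = 3·29 + 20   → row C = row A − 3·row B = (20, 1, −3)   [check: 1·107 − 3·29 = 20]
  29 = 1·20 + 9   → row D = row B − 1·row C = (9, −1, 4)   [check: −1·107 + 4·29 = 9]
  20 = 2·9 + 2   → row E = row C − 2·row D = (2, 3, −11)   [check: 3·107 − 11·29 = 2]
  9 = 4·2 + 1   → row F = row D − 4·row E = (1, −13, 48)   [check: −13·107 + 48·29 = 1]
  2 = 2·1 + 0   → remainder 0, stop. gcd = 1 (last nonzero row F).
The gcd is 1, so 29 is invertible mod 107. The last nonzero row gives −13·107 + 48·29 = 1, so t = 48. So 29^(−1) ≡ 48 (mod 107). Verify: 29 · 48 = 1392 ≡ 1 (mod 107). ✓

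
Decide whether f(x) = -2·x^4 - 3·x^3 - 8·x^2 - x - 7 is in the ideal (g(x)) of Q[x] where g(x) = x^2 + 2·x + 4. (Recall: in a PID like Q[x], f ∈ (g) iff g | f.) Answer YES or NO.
In Q[x] the ideal (g) consists of all multiples of g, so f ∈ (g) iff g | f, i.e. iff the remainder of f on division by g is 0. Divide f by g (g is monic, so eliminate the leading term of the running remainder at each step):
  leading term -2·x^4: subtract (-2·x^2)·g(x) = -2·x^4 - 4·x^3 - 8·x^2, leaving x^3 - x - 7
  leading term x^3: subtract (x)·g(x) = x^3 + 2·x^2 + 4·x, leaving -2·x^2 - 5·x - 7
  leading term -2·x^2: subtract (-2)·g(x) = -2·x^2 - 4·x - 8, leaving 1 - x
The remainder r(x) = 1 - x ≠ 0 (and deg r < deg g), so g ∤ f, i.e. f ∉ (g).

Final answer: NO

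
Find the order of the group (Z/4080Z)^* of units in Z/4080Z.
|(Z/4080Z)^*| = 1024

(Z/4080Z)^* consists of the classes a with gcd(a, 4080) = 1, so its order is φ(4080). φ is multiplicative, with φ(p^e) = p^e − p^(e−1). Factorise 4080 = 2^4 · 3 · 5 · 17. Then
  φ(4080) = (2^4 − 2^3) · (3 − 1) · (5 − 1) · (17 − 1) = 8 · 2 · 4 · 16 = 1024.
Thus |(Z/4080Z)^*| = 1024.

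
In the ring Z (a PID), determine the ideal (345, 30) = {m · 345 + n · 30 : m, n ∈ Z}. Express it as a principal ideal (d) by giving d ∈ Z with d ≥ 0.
In the PID Z, (a, b) is generated by gcd(a, b). Compute gcd(345, 30) with the extended Euclidean algorithm, tracking rows (r, s, t) with s·345 + t·30 = r:
  row A: (345, 1, 0)   [1·345 + 0·30 = 345]
  row B: (30, 0, 1)   [0·345 + 1·30 = 30]
  345 = 11·30 + 15   → row C = row A − 11·row B = (15, 1, −11)   [check: 1·345 − 11·30 = 15]
  30 = 2·15 + 0   → remainder 0, stop. gcd = 15 (last nonzero row C).
So gcd(345, 30) = 15, with Bézout identity 1·345 − 11·30 = 15. Containment (⊇): the Bézout identity exhibits 15 as an element of (345, 30), giving (15) ⊆ (345, 30). Containment (⊆): since 15 | 345 and 15 | 30 (345 = 15·23, 30 = 15·2), every Z-linear combination of 345 and 30 is divisible by 15, so (345, 30) ⊆ (15). Therefore (345, 30) = (15), d = 15.

Final answer: (345, 30) = (15); d = 15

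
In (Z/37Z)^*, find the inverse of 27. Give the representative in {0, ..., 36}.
27^(−1) ≡ 11 (mod 37)

Apply the extended Euclidean algorithm to (37, 27), tracking rows (r, s, t) with s·37 + t·27 = r. Each division r_prev = q·r_cur + r_new produces the new row as (previous row) − q·(current row):
  row A: (37, 1, 0)   [1·37 + 0·27 = 37]
  row B: (27, 0, 1)   [0·37 + 1·27 = 27]
  37 = 1·27 + 10   → row C = row A − 1·row B = (10, 1, −1)   [check: 1·37 − 1·27 = 10]
  27 = 2·10 + 7   → row D = row B − 2·row C = (7, −2, 3)   [check: −2·37 + 3·27 = 7]
  10 = 1·7 + 3   → row E = row C − 1·row D = (3, 3, −4)   [check: 3·37 − 4·27 = 3]
  7 = 2·3 + 1   → row F = row D − 2·row E = (1, −8, 11)   [check: −8·37 + 11·27 = 1]
  3 = 3·1 + 0   → remainder 0, stop. gcd = 1 (last nonzero row F).
The gcd is 1, so 27 is invertible mod 37. The last nonzero row gives −8·37 + 11·27 = 1, so t = 11. So 27^(−1) ≡ 11 (mod 37). Verify: 27 · 11 = 297 ≡ 1 (mod 37). ✓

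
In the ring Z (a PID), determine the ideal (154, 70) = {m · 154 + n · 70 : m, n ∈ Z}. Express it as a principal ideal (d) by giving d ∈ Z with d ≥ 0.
In the PID Z, (a, b) is generated by gcd(a, b). Compute gcd(154, 70) with the extended Euclidean algorithm, tracking rows (r, s, t) with s·154 + t·70 = r:
  row A: (154, 1, 0)   [1·154 + 0·70 = 154]
  row B: (70, 0, 1)   [0·154 + 1·70 = 70]
  154 = 2·70 + 14   → row C = row A − 2·row B = (14, 1, −2)   [check: 1·154 − 2·70 = 14]
  70 = 5·14 + 0   → remainder 0, stop. gcd = 14 (last nonzero row C).
So gcd(154, 70) = 14, with Bézout identity 1·154 − 2·70 = 14. Containment (⊇): the Bézout identity exhibits 14 as an element of (154, 70), giving (14) ⊆ (154, 70). Containment (⊆): since 14 | 154 and 14 | 70 (154 = 14·11, 70 = 14·5), every Z-linear combination of 154 and 70 is divisible by 14, so (154, 70) ⊆ (14). Therefore (154, 70) = (14), d = 14.

Final answer: (154, 70) = (14); d = 14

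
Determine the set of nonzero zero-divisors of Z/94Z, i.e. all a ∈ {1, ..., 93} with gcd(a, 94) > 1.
An element a ∈ Z/94Z (with a ≠ 0) is a zero-divisor iff gcd(a, 94) > 1 (because a is a unit precisely when gcd(a, n) = 1, and in Z/nZ every nonzero, non-unit element is a zero-divisor). Scan a = 1, ..., 93 and keep those with gcd(a, 94) > 1:
  gcd(2, 94) = 2, gcd(4, 94) = 2, gcd(6, 94) = 2, gcd(8, 94) = 2, gcd(10, 94) = 2, gcd(12, 94) = 2, gcd(14, 94) = 2, gcd(16, 94) = 2, gcd(18, 94) = 2, gcd(20, 94) = 2, gcd(22, 94) = 2, gcd(24, 94) = 2, gcd(26, 94) = 2, gcd(28, 94) = 2, gcd(30, 94) = 2, gcd(32, 94) = 2, gcd(34, 94) = 2, gcd(36, 94) = 2, gcd(38, 94) = 2, gcd(40, 94) = 2, gcd(42, 94) = 2, gcd(44, 94) = 2, gcd(46, 94) = 2, gcd(47, 94) = 47, gcd(48, 94) = 2, gcd(50, 94) = 2, gcd(52, 94) = 2, gcd(54, 94) = 2, gcd(56, 94) = 2, gcd(58, 94) = 2, gcd(60, 94) = 2, gcd(62, 94) = 2, gcd(64, 94) = 2, gcd(66, 94) = 2, gcd(68, 94) = 2, gcd(70, 94) = 2, gcd(72, 94) = 2, gcd(74, 94) = 2, gcd(76, 94) = 2, gcd(78, 94) = 2, gcd(80, 94) = 2, gcd(82, 94) = 2, gcd(84, 94) = 2, gcd(86, 94) = 2, gcd(88, 94) = 2, gcd(90, 94) = 2, gcd(92, 94) = 2.
All other a ∈ {1, ..., 93} have gcd(a, 94) = 1 and are units. So the nonzero zero-divisors are exactly the 47 values of a appearing in this scan.

Final answer: nonzero zero-divisors of Z/94Z = {2, 4, 6, 8, 10, 12, 14, 16, 18, 20, 22, 24, 26, 28, 30, 32, 34, 36, 38, 40, 42, 44, 46, 47, 48, 50, 52, 54, 56, 58, 60, 62, 64, 66, 68, 70, 72, 74, 76, 78, 80, 82, 84, 86, 88, 90, 92}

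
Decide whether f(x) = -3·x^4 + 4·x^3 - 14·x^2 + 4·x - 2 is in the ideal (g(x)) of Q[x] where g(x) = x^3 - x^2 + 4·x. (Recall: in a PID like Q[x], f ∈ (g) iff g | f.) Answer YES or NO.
NO

In Q[x] the ideal (g) consists of all multiples of g, so f ∈ (g) iff g | f, i.e. iff the remainder of f on division by g is 0. Divide f by g (g is monic, so eliminate the leading term of the running remainder at each step):
  leading term -3·x^4: subtract (-3·x)·g(x) = -3·x^4 + 3·x^3 - 12·x^2, leaving x^3 - 2·x^2 + 4·x - 2
  leading term x^3: subtract (1)·g(x) = x^3 - x^2 + 4·x, leaving -x^2 - 2
The remainder r(x) = -x^2 - 2 ≠ 0 (and deg r < deg g), so g ∤ f, i.e. f ∉ (g).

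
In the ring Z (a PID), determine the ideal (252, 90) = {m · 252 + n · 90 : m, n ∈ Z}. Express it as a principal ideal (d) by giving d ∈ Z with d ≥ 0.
(252, 90) = (18); d = 18

In the PID Z, (a, b) is generated by gcd(a, b). Compute gcd(252, 90) with the extended Euclidean algorithm, tracking rows (r, s, t) with s·252 + t·90 = r:
  row A: (252, 1, 0)   [1·252 + 0·90 = 252]
  row B: (90, 0, 1)   [0·252 + 1·90 = 90]
  252 = 2·90 + 72   → row C = row A − 2·row B = (72, 1, −2)   [check: 1·252 − 2·90 = 72]
  90 = 1·72 + 18   → row D = row B − 1·row C = (18, −1, 3)   [check: −1·252 + 3·90 = 18]
  72 = 4·18 + 0   → remainder 0, stop. gcd = 18 (last nonzero row D).
So gcd(252, 90) = 18, with Bézout identity −1·252 + 3·90 = 18. Containment (⊇): the Bézout identity exhibits 18 as an element of (252, 90), giving (18) ⊆ (252, 90). Containment (⊆): since 18 | 252 and 18 | 90 (252 = 18·14, 90 = 18·5), every Z-linear combination of 252 and 90 is divisible by 18, so (252, 90) ⊆ (18). Therefore (252, 90) = (18), d = 18.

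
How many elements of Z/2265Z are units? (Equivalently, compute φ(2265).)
Z/2265Z has φ(2265) = 1200 units

An element a ∈ Z/2265Z is a unit iff gcd(a, 2265) = 1, so the number of units is φ(2265). φ is multiplicative, with φ(p^e) = p^e − p^(e−1). Factorise 2265 = 3 · 5 · 151. Then
  φ(2265) = (3 − 1) · (5 − 1) · (151 − 1) = 2 · 4 · 150 = 1200.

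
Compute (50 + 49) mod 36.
27

Reduce the summands first: 50 ≡ 14, 49 ≡ 13 (mod 36), so 50 + 49 ≡ 14 + 13 (mod 36). 14 + 13 = 27; 27 = 0·36 + 27, so (50 + 49) mod 36 = 27.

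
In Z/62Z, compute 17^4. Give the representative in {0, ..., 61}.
7

Use repeated squaring. Binary(4) = 100. Walk through the bits of the exponent 4 left-to-right: at each bit after the leading one, square the running value, then multiply by 17 if the bit is 1 (always reducing mod 62):
  bit 1 = 1 (leading): start with 17.
  bit 2 = 0: square 17^2 = 289 ≡ 41 (mod 62).
  bit 3 = 0: square 41^2 = 1681 ≡ 7 (mod 62).
Final value: 17^4 ≡ 7 (mod 62).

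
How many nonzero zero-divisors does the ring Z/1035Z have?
In Z/1035Z each nonzero element is either a unit (gcd with 1035 is 1) or a zero-divisor (gcd > 1). The number of units is φ(1035): factorise 1035 = 3^2 · 5 · 23, so φ(1035) = (3^2 − 3^1) · (5 − 1) · (23 − 1) = 6 · 4 · 22 = 528. The nonzero elements number 1035 − 1 = 1034. Hence the nonzero zero-divisors number 1034 − 528 = 506.

Final answer: Z/1035Z has 506 nonzero zero-divisors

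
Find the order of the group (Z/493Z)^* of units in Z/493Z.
(Z/493Z)^* consists of the classes a with gcd(a, 493) = 1, so its order is φ(493). φ is multiplicative, with φ(p^e) = p^e − p^(e−1). Factorise 493 = 17 · 29. Then
  φ(493) = (17 − 1) · (29 − 1) = 16 · 28 = 448.
Thus |(Z/493Z)^*| = 448.

Final answer: |(Z/493Z)^*| = 448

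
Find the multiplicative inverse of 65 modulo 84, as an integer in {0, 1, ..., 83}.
Apply the extended Euclidean algorithm to (84, 65), tracking rows (r, s, t) with s·84 + t·65 = r. Each division r_prev = q·r_cur + r_new produces the new row as (previous row) − q·(current row):
  row A: (84, 1, 0)   [1·84 + 0·65 = 84]
  row B: (65, 0, 1)   [0·84 + 1·65 = 65]
  84 = 1·65 + 19   → row C = row A − 1·row B = (19, 1, −1)   [check: 1·84 − 1·65 = 19]
  65 = 3·19 + 8   → row D = row B − 3·row C = (8, −3, 4)   [check: −3·84 + 4·65 = 8]
  19 = 2·8 + 3   → row E = row C − 2·row D = (3, 7, −9)   [check: 7·84 − 9·65 = 3]
  8 = 2·3 + 2   → row F = row D − 2·row E = (2, −17, 22)   [check: −17·84 + 22·65 = 2]
  3 = 1·2 + 1   → row G = row E − 1·row F = (1, 24, −31)   [check: 24·84 − 31·65 = 1]
  2 = 2·1 + 0   → remainder 0, stop. gcd = 1 (last nonzero row G).
The gcd is 1, so 65 is invertible mod 84. The last nonzero row gives 24·84 − 31·65 = 1, so t = −31. So 65^(−1) ≡ −31 ≡ 53 (mod 84). Verify: 65 · 53 = 3445 ≡ 1 (mod 84). ✓

Final answer: 65^(−1) ≡ 53 (mod 84)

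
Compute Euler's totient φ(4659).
φ is multiplicative, with φ(p^e) = p^e − p^(e−1). Factorise 4659 = 3 · 1553. Then
  φ(4659) = (3 − 1) · (1553 − 1) = 2 · 1552 = 3104.

Final answer: φ(4659) = 3104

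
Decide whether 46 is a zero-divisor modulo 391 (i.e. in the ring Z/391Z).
YES

gcd(46, 391) = 23 > 1, so 46 is not a unit in Z/391Z. In Z/nZ every nonzero non-unit is a zero-divisor: explicitly, take b = 391/gcd = 17 ≠ 0 (mod 391); then 46·17 = 782 = 2·391, i.e. 46·17 ≡ 0 (mod 391). So 46 is a zero-divisor.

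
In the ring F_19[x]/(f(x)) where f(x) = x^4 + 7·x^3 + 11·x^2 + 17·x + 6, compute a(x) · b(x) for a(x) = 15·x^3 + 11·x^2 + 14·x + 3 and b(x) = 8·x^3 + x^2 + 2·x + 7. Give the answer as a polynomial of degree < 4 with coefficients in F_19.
a · b ≡ 5·x^3 + x^2 + 8·x + 9 (mod f(x))

Multiply as integer polynomials: a · b = 120·x^6 + 103·x^5 + 153·x^4 + 165·x^3 + 108·x^2 + 104·x + 21. Reducing coefficients mod 19: a · b ≡ 6·x^6 + 8·x^5 + x^4 + 13·x^3 + 13·x^2 + 9·x + 2. Now divide by f(x) = x^4 + 7·x^3 + 11·x^2 + 17·x + 6 in F_19[x], eliminating the leading term at each step:
  leading term 6·x^6: subtract (6·x^2)·f(x) = 6·x^6 + 4·x^5 + 9·x^4 + 7·x^3 + 17·x^2, leaving 4·x^5 + 11·x^4 + 6·x^3 + 15·x^2 + 9·x + 2 (coefficients mod 19)
  leading term 4·x^5: subtract (4·x)·f(x) = 4·x^5 + 9·x^4 + 6·x^3 + 11·x^2 + 5·x, leaving 2·x^4 + 4·x^2 + 4·x + 2 (coefficients mod 19)
  leading term 2·x^4: subtract (2)·f(x) = 2·x^4 + 14·x^3 + 3·x^2 + 15·x + 12, leaving 5·x^3 + x^2 + 8·x + 9 (coefficients mod 19)
The degree is now < 4, so this is the remainder. Hence a · b ≡ 5·x^3 + x^2 + 8·x + 9 in F_19[x]/(f).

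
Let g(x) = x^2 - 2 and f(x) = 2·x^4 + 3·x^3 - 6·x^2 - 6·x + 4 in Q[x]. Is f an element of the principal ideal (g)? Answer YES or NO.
YES

In Q[x] the ideal (g) consists of all multiples of g, so f ∈ (g) iff g | f, i.e. iff the remainder of f on division by g is 0. Divide f by g (g is monic, so eliminate the leading term of the running remainder at each step):
  leading term 2·x^4: subtract (2·x^2)·g(x) = 2·x^4 - 4·x^2, leaving 3·x^3 - 2·x^2 - 6·x + 4
  leading term 3·x^3: subtract (3·x)·g(x) = 3·x^3 - 6·x, leaving 4 - 2·x^2
  leading term -2·x^2: subtract (-2)·g(x) = 4 - 2·x^2, leaving 0
The remainder is 0, so f(x) = g(x) · h(x) with h(x) = 2·x^2 + 3·x - 2. Hence g | f, i.e. f ∈ (g).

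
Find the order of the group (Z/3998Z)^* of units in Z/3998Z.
|(Z/3998Z)^*| = 1998

(Z/3998Z)^* consists of the classes a with gcd(a, 3998) = 1, so its order is φ(3998). φ is multiplicative, with φ(p^e) = p^e − p^(e−1). Factorise 3998 = 2 · 1999. Then
  φ(3998) = (2 − 1) · (1999 − 1) = 1 · 1998 = 1998.
Thus |(Z/3998Z)^*| = 1998.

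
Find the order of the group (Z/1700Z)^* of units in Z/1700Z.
(Z/1700Z)^* consists of the classes a with gcd(a, 1700) = 1, so its order is φ(1700). φ is multiplicative, with φ(p^e) = p^e − p^(e−1). Factorise 1700 = 2^2 · 5^2 · 17. Then
  φ(1700) = (2^2 − 2^1) · (5^2 − 5^1) · (17 − 1) = 2 · 20 · 16 = 640.
Thus |(Z/1700Z)^*| = 640.

Final answer: |(Z/1700Z)^*| = 640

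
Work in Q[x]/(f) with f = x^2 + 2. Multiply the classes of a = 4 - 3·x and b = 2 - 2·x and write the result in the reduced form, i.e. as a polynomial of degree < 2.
First multiply in Q[x] without reducing: a · b = 6·x^2 - 14·x + 8. Now divide by f(x) = x^2 + 2, eliminating the leading term at each step:
  leading term 6·x^2: subtract (6)·f(x) = 6·x^2 + 12, leaving -14·x - 4
The degree is now < 2, so this is the remainder. Hence a · b ≡ -14·x - 4 in Q[x]/(f).

Final answer: a · b ≡ -14·x - 4 (mod f(x))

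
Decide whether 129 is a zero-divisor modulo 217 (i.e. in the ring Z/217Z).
NO

gcd(129, 217) = 1, so 129 is a unit in Z/217Z (it has a multiplicative inverse). A unit cannot be a zero-divisor: if 129·b ≡ 0 then multiplying both sides by 129^(−1) gives b ≡ 0. So 129 is not a zero-divisor.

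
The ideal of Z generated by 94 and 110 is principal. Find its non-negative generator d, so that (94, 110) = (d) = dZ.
In the PID Z, (a, b) is generated by gcd(a, b). Compute gcd(110, 94) with the extended Euclidean algorithm, tracking rows (r, s, t) with s·110 + t·94 = r:
  row A: (110, 1, 0)   [1·110 + 0·94 = 110]
  row B: (94, 0, 1)   [0·110 + 1·94 = 94]
  110 = 1·94 + 16   → row C = row A − 1·row B = (16, 1, −1)   [check: 1·110 − 1·94 = 16]
  94 = 5·16 + 14   → row D = row B − 5·row C = (14, −5, 6)   [check: −5·110 + 6·94 = 14]
  16 = 1·14 + 2   → row E = row C − 1·row D = (2, 6, −7)   [check: 6·110 − 7·94 = 2]
  14 = 7·2 + 0   → remainder 0, stop. gcd = 2 (last nonzero row E).
So gcd(94, 110) = 2, with Bézout identity 6·110 − 7·94 = 2. Containment (⊇): the Bézout identity exhibits 2 as an element of (94, 110), giving (2) ⊆ (94, 110). Containment (⊆): since 2 | 94 and 2 | 110 (94 = 2·47, 110 = 2·55), every Z-linear combination of 94 and 110 is divisible by 2, so (94, 110) ⊆ (2). Therefore (94, 110) = (2), d = 2.

Final answer: (94, 110) = (2); d = 2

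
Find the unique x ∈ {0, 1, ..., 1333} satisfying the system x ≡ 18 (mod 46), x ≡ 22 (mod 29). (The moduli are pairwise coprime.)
The moduli 46, 29 are pairwise coprime, so by the CRT there is a unique solution mod 46·29 = 1334.
Solve by successive substitution. Start with x ≡ 18 (mod 46).
  Combine with x ≡ 22 (mod 29): write x = 18 + 46·t and require 18 + 46·t ≡ 22 (mod 29), i.e. 46·t ≡ 22 − 18 ≡ 4 (mod 29). Since 46^(−1) ≡ 12 (mod 29) (46 ≡ 17 (mod 29)), t ≡ 12·4 ≡ 19 (mod 29). So x ≡ 18 + 46·19 = 892 (mod 1334).
Unique solution in [0, 1334): x = 892.

Final answer: x ≡ 892 (mod 1334); the representative in [0, 1334) is 892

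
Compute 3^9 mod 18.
Use repeated squaring. Binary(9) = 1001. Walk through the bits of the exponent 9 left-to-right: at each bit after the leading one, square the running value, then multiply by 3 if the bit is 1 (always reducing mod 18):
  bit 1 = 1 (leading): start with 3.
  bit 2 = 0: square 3^2 = 9 (mod 18).
  bit 3 = 0: square 9^2 = 81 ≡ 9 (mod 18).
  bit 4 = 1: square 9^2 = 81 ≡ 9; bit is 1, so multiply 9·3 = 27 ≡ 9 (mod 18).
Final value: 3^9 ≡ 9 (mod 18).

Final answer: 9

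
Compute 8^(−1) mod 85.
8^(−1) ≡ 32 (mod 85)

Apply the extended Euclidean algorithm to (85, 8), tracking rows (r, s, t) with s·85 + t·8 = r. Each division r_prev = q·r_cur + r_new produces the new row as (previous row) − q·(current row):
  row A: (85, 1, 0)   [1·85 + 0·8 = 85]
  row B: (8, 0, 1)   [0·85 + 1·8 = 8]
  85 = 10·8 + 5   → row C = row A − 10·row B = (5, 1, −10)   [check: 1·85 − 10·8 = 5]
  8 = 1·5 + 3   → row D = row B − 1·row C = (3, −1, 11)   [check: −1·85 + 11·8 = 3]
  5 = 1·3 + 2   → row E = row C − 1·row D = (2, 2, −21)   [check: 2·85 − 21·8 = 2]
  3 = 1·2 + 1   → row F = row D − 1·row E = (1, −3, 32)   [check: −3·85 + 32·8 = 1]
  2 = 2·1 + 0   → remainder 0, stop. gcd = 1 (last nonzero row F).
The gcd is 1, so 8 is invertible mod 85. The last nonzero row gives −3·85 + 32·8 = 1, so t = 32. So 8^(−1) ≡ 32 (mod 85). Verify: 8 · 32 = 256 ≡ 1 (mod 85). ✓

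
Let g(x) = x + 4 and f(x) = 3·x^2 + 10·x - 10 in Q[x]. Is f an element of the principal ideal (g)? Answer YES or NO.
In Q[x] the ideal (g) consists of all multiples of g, so f ∈ (g) iff g | f, i.e. iff the remainder of f on division by g is 0. Divide f by g (g is monic, so eliminate the leading term of the running remainder at each step):
  leading term 3·x^2: subtract (3·x)·g(x) = 3·x^2 + 12·x, leaving -2·x - 10
  leading term -2·x: subtract (-2)·g(x) = -2·x - 8, leaving -2
The remainder r(x) = -2 ≠ 0 (and deg r < deg g), so g ∤ f, i.e. f ∉ (g).

Final answer: NO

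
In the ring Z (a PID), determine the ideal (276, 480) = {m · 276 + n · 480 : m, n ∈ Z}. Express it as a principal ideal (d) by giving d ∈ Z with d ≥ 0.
In the PID Z, (a, b) is generated by gcd(a, b). Compute gcd(480, 276) with the extended Euclidean algorithm, tracking rows (r, s, t) with s·480 + t·276 = r:
  row A: (480, 1, 0)   [1·480 + 0·276 = 480]
  row B: (276, 0, 1)   [0·480 + 1·276 = 276]
  480 = 1·276 + 204   → row C = row A − 1·row B = (204, 1, −1)   [check: 1·480 − 1·276 = 204]
  276 = 1·204 + 72   → row D = row B − 1·row C = (72, −1, 2)   [check: −1·480 + 2·276 = 72]
  204 = 2·72 + 60   → row E = row C − 2·row D = (60, 3, −5)   [check: 3·480 − 5·276 = 60]
  72 = 1·60 + 12   → row F = row D − 1·row E = (12, −4, 7)   [check: −4·480 + 7·276 = 12]
  60 = 5·12 + 0   → remainder 0, stop. gcd = 12 (last nonzero row F).
So gcd(276, 480) = 12, with Bézout identity −4·480 + 7·276 = 12. Containment (⊇): the Bézout identity exhibits 12 as an element of (276, 480), giving (12) ⊆ (276, 480). Containment (⊆): since 12 | 276 and 12 | 480 (276 = 12·23, 480 = 12·40), every Z-linear combination of 276 and 480 is divisible by 12, so (276, 480) ⊆ (12). Therefore (276, 480) = (12), d = 12.

Final answer: (276, 480) = (12); d = 12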